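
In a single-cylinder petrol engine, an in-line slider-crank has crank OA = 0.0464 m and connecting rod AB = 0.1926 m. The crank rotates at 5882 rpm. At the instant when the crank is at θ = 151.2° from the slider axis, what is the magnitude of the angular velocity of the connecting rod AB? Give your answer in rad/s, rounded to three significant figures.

131

ω = 616 rad/s (converted from 5882 rpm).
The rod makes angle φ with the slider axis where L sinφ = r sinθ; differentiating, L cosφ·φ̇ = r ω cosθ.
L cosφ = √(L² − r² sin²θ) = 0.1913 m.
|ω_rod| = r ω |cosθ| / √(L² − r² sin²θ) = 0.0464·616·0.87631/0.1913 = 130.92 rad/s.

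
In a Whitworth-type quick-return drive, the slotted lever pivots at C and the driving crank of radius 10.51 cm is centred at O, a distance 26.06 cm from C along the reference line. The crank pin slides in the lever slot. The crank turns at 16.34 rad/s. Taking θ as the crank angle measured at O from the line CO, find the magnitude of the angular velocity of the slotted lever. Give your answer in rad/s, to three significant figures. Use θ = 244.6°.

0.207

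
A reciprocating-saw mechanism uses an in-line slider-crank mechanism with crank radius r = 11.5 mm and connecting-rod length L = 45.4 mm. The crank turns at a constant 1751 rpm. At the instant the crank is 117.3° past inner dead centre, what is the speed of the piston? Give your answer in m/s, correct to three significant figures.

1.65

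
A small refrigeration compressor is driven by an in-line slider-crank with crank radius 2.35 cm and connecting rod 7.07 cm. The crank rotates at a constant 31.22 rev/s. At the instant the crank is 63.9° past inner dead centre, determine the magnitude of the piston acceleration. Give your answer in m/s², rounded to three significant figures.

ω = 2π·31.2 = 196.2 rad/s
x(θ) = r cosθ + √(L² − r² sin²θ); with ω constant, a = ω²·d²x/dθ².
d²x/dθ² = −r cosθ − r²(cos2θ)/√u − r⁴ sin²2θ/(4u^{3/2}),  u = L² − r² sin²θ = 0.00455313 m².
Substituting r = 0.0235 m, L = 0.0707 m, θ = 63.9°: d²x/dθ² = -0.0054773 m.
a = ω²·d²x/dθ² = (196.2)²·(-0.0054773) = -210.76 m/s²;  |a| = 210.76 m/s².

211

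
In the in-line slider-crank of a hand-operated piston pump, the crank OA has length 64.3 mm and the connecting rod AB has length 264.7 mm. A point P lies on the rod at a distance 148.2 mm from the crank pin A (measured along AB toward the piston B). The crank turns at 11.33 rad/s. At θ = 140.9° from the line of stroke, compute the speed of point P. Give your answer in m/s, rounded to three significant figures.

ω = 11.33 rad/s.  Crank-pin speed |V_A| = rω = 0.72852 m/s, perpendicular to OA.
Rod angle: sinφ = −(r/L) sinθ ⇒ φ = -8.813°; ω_rod = −rω cosθ/√(L²−r²sin²θ) = +2.1614 rad/s.
V_P = V_A + ω_rod × AP, with AP = 0.1482 m along the rod.
Components: V_Px = −rω sinθ − a·ω_rod·sinφ = -0.41039 m/s;  V_Py = rω cosθ + a·ω_rod·cosφ = -0.24883 m/s.
|V_P| = √(V_Px² + V_Py²) = 0.47993 m/s.

0.480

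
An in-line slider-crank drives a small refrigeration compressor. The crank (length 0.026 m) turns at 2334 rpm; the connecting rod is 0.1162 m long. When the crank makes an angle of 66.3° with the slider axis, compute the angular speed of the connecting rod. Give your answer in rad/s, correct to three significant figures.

ω = 244.4 rad/s (converted from 2334 rpm).
The rod makes angle φ with the slider axis where L sinφ = r sinθ; differentiating, L cosφ·φ̇ = r ω cosθ.
L cosφ = √(L² − r² sin²θ) = 0.11374 m.
|ω_rod| = r ω |cosθ| / √(L² − r² sin²θ) = 0.026·244.4·0.40195/0.11374 = 22.458 rad/s.

22.5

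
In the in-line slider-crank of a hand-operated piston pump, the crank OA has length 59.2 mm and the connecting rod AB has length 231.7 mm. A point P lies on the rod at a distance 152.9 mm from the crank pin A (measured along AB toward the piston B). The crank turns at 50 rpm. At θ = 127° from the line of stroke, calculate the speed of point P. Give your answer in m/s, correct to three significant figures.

0.231

ω = 5.236 rad/s.  Crank-pin speed |V_A| = rω = 0.30997 m/s, perpendicular to OA.
Rod angle: sinφ = −(r/L) sinθ ⇒ φ = -11.774°; ω_rod = −rω cosθ/√(L²−r²sin²θ) = +0.82242 rad/s.
V_P = V_A + ω_rod × AP, with AP = 0.1529 m along the rod.
Components: V_Px = −rω sinθ − a·ω_rod·sinφ = -0.22189 m/s;  V_Py = rω cosθ + a·ω_rod·cosφ = -0.063443 m/s.
|V_P| = √(V_Px² + V_Py²) = 0.23079 m/s.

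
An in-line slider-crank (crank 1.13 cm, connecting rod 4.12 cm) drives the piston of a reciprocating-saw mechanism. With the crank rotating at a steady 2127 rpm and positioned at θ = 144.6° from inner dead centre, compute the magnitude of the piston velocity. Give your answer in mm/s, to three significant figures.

1130

ω = 2π·2127/60 = 222.7 rad/s
For an in-line slider-crank, x = r cosθ + √(L² − r² sin²θ), so v = −rω sinθ·[1 + r cosθ/√(L² − r² sin²θ)].
With r = 0.0113 m, L = 0.0412 m, θ = 144.6°: √(L² − r² sin²θ) = 0.040677 m.
v = −0.0113·222.7·0.57928·[1 + 0.0113·-0.81513/0.040677] = -1.1279 m/s.
|v| = 1.1279 m/s = 1127.9 mm/s.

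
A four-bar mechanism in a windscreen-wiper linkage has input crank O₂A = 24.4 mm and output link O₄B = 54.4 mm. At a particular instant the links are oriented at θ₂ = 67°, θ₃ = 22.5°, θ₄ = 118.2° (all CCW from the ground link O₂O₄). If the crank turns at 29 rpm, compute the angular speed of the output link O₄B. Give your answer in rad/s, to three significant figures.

ω₂ = 3.037 rad/s (from 29 rpm).
Differentiating the loop-closure r₂e^{iθ₂}+r₃e^{iθ₃}=r₁+r₄e^{iθ₄} gives r₂ω₂e^{iθ₂}+r₃ω₃e^{iθ₃}=r₄ω₄e^{iθ₄}.
Eliminating the other unknown: ω₄ = r₂ω₂ sin(θ₂−θ₃) / [r₄ sin(θ₄−θ₃)].
Numerator sine = +0.70091; denominator sine = +0.99506.
Result = 0.0244·3.037·(+0.70091) / (0.0544·(+0.99506)) = +0.95947 rad/s; magnitude 0.95947 rad/s.

0.959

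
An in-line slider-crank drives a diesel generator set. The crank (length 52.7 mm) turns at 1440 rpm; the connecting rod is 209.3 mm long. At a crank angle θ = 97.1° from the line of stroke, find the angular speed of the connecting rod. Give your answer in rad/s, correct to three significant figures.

4.85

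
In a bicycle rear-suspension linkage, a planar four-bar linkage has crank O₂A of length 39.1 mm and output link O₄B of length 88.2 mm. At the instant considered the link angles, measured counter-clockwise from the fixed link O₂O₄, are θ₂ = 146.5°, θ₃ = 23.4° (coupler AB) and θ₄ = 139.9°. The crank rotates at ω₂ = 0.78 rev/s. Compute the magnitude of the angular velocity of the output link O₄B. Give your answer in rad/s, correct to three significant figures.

2.03

ω₂ = 4.901 rad/s (from 0.78 rev/s).
Differentiating the loop-closure r₂e^{iθ₂}+r₃e^{iθ₃}=r₁+r₄e^{iθ₄} gives r₂ω₂e^{iθ₂}+r₃ω₃e^{iθ₃}=r₄ω₄e^{iθ₄}.
Eliminating the other unknown: ω₄ = r₂ω₂ sin(θ₂−θ₃) / [r₄ sin(θ₄−θ₃)].
Numerator sine = +0.83772; denominator sine = +0.89493.
Result = 0.0391·4.901·(+0.83772) / (0.0882·(+0.89493)) = +2.0337 rad/s; magnitude 2.0337 rad/s.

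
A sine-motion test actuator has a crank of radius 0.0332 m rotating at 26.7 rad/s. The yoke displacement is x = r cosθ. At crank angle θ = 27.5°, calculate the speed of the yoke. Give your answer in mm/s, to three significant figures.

409

ω = 26.7 rad/s
x = r cosθ ⇒ ẋ = −rω sinθ.
|v| = rω|sinθ| = 0.0332·26.7·|sin 27.5°| = 0.40931 m/s = 409.31 mm/s.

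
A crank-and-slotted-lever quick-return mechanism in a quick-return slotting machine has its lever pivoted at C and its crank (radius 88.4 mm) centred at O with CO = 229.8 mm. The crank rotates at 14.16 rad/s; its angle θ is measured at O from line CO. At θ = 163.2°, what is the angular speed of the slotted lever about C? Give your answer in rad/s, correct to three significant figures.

ω = 14.16 rad/s
Crank pin A relative to C: A = (d + r cosθ, r sinθ); lever angle φ = atan2(r sinθ, d + r cosθ).
Differentiating tanφ: φ̇ = rω(d cosθ + r)/(d² + r² + 2dr cosθ).
d² + r² + 2dr cosθ = |CA|² = 0.021728 m²;  d cosθ + r = -0.13159 m.
|ω_lever| = |0.0884·14.16·-0.13159| / 0.021728 = 7.581 rad/s.

7.58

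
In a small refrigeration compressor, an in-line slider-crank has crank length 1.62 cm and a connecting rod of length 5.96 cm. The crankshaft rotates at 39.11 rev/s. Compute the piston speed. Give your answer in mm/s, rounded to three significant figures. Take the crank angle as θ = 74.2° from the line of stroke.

4120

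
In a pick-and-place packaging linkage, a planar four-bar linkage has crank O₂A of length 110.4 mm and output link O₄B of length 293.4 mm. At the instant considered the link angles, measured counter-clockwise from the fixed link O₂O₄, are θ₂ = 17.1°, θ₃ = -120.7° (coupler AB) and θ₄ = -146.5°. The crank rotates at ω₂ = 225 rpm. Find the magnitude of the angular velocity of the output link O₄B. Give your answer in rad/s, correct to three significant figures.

ω₂ = 23.56 rad/s (from 225 rpm).
Differentiating the loop-closure r₂e^{iθ₂}+r₃e^{iθ₃}=r₁+r₄e^{iθ₄} gives r₂ω₂e^{iθ₂}+r₃ω₃e^{iθ₃}=r₄ω₄e^{iθ₄}.
Eliminating the other unknown: ω₄ = r₂ω₂ sin(θ₂−θ₃) / [r₄ sin(θ₄−θ₃)].
Numerator sine = +0.67172; denominator sine = -0.43523.
Result = 0.1104·23.56·(+0.67172) / (0.2934·(-0.43523)) = -13.683 rad/s; magnitude 13.683 rad/s.

13.7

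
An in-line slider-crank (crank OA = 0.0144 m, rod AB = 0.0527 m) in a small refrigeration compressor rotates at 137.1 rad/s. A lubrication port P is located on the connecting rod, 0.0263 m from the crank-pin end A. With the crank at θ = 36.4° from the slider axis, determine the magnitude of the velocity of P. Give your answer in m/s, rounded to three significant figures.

ω = 137.1 rad/s.  Crank-pin speed |V_A| = rω = 1.9742 m/s, perpendicular to OA.
Rod angle: sinφ = −(r/L) sinθ ⇒ φ = -9.332°; ω_rod = −rω cosθ/√(L²−r²sin²θ) = -30.557 rad/s.
V_P = V_A + ω_rod × AP, with AP = 0.0263 m along the rod.
Components: V_Px = −rω sinθ − a·ω_rod·sinφ = -1.3019 m/s;  V_Py = rω cosθ + a·ω_rod·cosφ = +0.79603 m/s.
|V_P| = √(V_Px² + V_Py²) = 1.5259 m/s.

1.53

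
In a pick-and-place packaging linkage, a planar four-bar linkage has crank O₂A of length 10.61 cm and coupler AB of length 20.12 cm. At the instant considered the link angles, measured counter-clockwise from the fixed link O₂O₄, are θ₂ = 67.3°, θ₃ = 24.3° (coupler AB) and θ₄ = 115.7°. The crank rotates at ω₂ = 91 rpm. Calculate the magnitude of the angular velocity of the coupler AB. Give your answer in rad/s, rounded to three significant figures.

3.76

ω₂ = 9.529 rad/s (from 91 rpm).
Differentiating the loop-closure r₂e^{iθ₂}+r₃e^{iθ₃}=r₁+r₄e^{iθ₄} gives r₂ω₂e^{iθ₂}+r₃ω₃e^{iθ₃}=r₄ω₄e^{iθ₄}.
Eliminating the other unknown: ω₃ = r₂ω₂ sin(θ₄−θ₂) / [r₃ sin(θ₃−θ₄)].
Numerator sine = +0.74780; denominator sine = -0.99970.
Result = 0.1061·9.529·(+0.74780) / (0.2012·(-0.99970)) = -3.759 rad/s; magnitude 3.759 rad/s.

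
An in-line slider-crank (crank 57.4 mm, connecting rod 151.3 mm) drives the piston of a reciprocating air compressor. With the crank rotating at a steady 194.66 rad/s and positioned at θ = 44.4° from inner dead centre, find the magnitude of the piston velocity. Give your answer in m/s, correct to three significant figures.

10.0

ω = 194.7 rad/s
For an in-line slider-crank, x = r cosθ + √(L² − r² sin²θ), so v = −rω sinθ·[1 + r cosθ/√(L² − r² sin²θ)].
With r = 0.0574 m, L = 0.1513 m, θ = 44.4°: √(L² − r² sin²θ) = 0.14587 m.
v = −0.0574·194.7·0.69966·[1 + 0.0574·0.71447/0.14587] = -10.016 m/s.
|v| = 10.016 m/s.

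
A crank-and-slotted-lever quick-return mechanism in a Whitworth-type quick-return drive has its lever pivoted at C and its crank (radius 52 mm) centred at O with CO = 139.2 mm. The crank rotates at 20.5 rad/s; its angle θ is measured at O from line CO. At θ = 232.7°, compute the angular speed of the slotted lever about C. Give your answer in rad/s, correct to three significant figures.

ω = 20.5 rad/s
Crank pin A relative to C: A = (d + r cosθ, r sinθ); lever angle φ = atan2(r sinθ, d + r cosθ).
Differentiating tanφ: φ̇ = rω(d cosθ + r)/(d² + r² + 2dr cosθ).
d² + r² + 2dr cosθ = |CA|² = 0.0133079 m²;  d cosθ + r = -0.032354 m.
|ω_lever| = |0.052·20.5·-0.032354| / 0.0133079 = 2.5916 rad/s.

2.59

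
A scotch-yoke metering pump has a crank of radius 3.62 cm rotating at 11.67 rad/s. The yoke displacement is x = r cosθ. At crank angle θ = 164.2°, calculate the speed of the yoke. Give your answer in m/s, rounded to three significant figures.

0.115

ω = 11.67 rad/s
x = r cosθ ⇒ ẋ = −rω sinθ.
|v| = rω|sinθ| = 0.0362·11.67·|sin 164.2°| = 0.11503 m/s.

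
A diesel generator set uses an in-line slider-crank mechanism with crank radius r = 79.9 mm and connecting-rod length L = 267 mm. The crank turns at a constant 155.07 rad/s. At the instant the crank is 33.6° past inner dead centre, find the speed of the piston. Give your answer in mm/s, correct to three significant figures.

8590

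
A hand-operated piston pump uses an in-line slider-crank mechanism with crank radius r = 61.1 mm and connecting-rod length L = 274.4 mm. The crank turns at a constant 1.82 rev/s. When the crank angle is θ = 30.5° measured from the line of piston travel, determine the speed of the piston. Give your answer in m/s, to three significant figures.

ω = 2π·1.82 = 11.44 rad/s
For an in-line slider-crank, x = r cosθ + √(L² − r² sin²θ), so v = −rω sinθ·[1 + r cosθ/√(L² − r² sin²θ)].
With r = 0.0611 m, L = 0.2744 m, θ = 30.5°: √(L² − r² sin²θ) = 0.27264 m.
v = −0.0611·11.44·0.50754·[1 + 0.0611·0.86163/0.27264] = -0.42309 m/s.
|v| = 0.42309 m/s.

0.423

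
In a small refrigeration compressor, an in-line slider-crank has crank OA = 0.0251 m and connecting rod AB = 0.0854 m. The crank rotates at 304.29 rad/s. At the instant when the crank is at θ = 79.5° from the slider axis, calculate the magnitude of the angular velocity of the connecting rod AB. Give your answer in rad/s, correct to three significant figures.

17.0

ω = 304.3 rad/s
The rod makes angle φ with the slider axis where L sinφ = r sinθ; differentiating, L cosφ·φ̇ = r ω cosθ.
L cosφ = √(L² − r² sin²θ) = 0.081756 m.
|ω_rod| = r ω |cosθ| / √(L² − r² sin²θ) = 0.0251·304.3·0.18224/0.081756 = 17.024 rad/s.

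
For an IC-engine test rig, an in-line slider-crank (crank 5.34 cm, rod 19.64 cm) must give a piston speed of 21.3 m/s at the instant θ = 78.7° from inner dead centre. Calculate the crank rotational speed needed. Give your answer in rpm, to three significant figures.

3680

For an in-line slider-crank, |v_piston| = rω|sinθ|·[1 + r cosθ/√(L² − r² sin²θ)].
With r = 0.0534 m, L = 0.1964 m, θ = 78.7°: the bracketed kinematic factor |dx/dθ| = 0.055259 m.
ω = v/|dx/dθ| = 21.3/0.055259 = 385.45 rad/s.
N = 60ω/(2π) = 3680.8 rpm.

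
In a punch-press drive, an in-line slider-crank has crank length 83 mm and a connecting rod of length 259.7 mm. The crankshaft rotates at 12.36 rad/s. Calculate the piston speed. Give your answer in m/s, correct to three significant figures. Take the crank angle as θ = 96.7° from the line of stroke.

ω = 12.36 rad/s
For an in-line slider-crank, x = r cosθ + √(L² − r² sin²θ), so v = −rω sinθ·[1 + r cosθ/√(L² − r² sin²θ)].
With r = 0.083 m, L = 0.2597 m, θ = 96.7°: √(L² − r² sin²θ) = 0.24627 m.
v = −0.083·12.36·0.99317·[1 + 0.083·-0.11667/0.24627] = -0.97881 m/s.
|v| = 0.97881 m/s.

0.979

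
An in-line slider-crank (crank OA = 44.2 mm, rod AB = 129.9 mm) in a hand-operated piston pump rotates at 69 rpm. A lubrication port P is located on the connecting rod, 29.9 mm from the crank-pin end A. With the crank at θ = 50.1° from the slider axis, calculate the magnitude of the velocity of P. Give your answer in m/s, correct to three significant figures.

ω = 7.226 rad/s.  Crank-pin speed |V_A| = rω = 0.31937 m/s, perpendicular to OA.
Rod angle: sinφ = −(r/L) sinθ ⇒ φ = -15.132°; ω_rod = −rω cosθ/√(L²−r²sin²θ) = -1.6337 rad/s.
V_P = V_A + ω_rod × AP, with AP = 0.0299 m along the rod.
Components: V_Px = −rω sinθ − a·ω_rod·sinφ = -0.25776 m/s;  V_Py = rω cosθ + a·ω_rod·cosφ = +0.15771 m/s.
|V_P| = √(V_Px² + V_Py²) = 0.30218 m/s.

0.302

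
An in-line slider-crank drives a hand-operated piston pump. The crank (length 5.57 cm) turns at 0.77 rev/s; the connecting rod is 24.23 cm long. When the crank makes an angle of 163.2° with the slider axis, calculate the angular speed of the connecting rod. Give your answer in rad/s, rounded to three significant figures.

1.07

ω = 4.838 rad/s (converted from 0.77 rev/s).
The rod makes angle φ with the slider axis where L sinφ = r sinθ; differentiating, L cosφ·φ̇ = r ω cosθ.
L cosφ = √(L² − r² sin²θ) = 0.24176 m.
|ω_rod| = r ω |cosθ| / √(L² − r² sin²θ) = 0.0557·4.838·0.95732/0.24176 = 1.0671 rad/s.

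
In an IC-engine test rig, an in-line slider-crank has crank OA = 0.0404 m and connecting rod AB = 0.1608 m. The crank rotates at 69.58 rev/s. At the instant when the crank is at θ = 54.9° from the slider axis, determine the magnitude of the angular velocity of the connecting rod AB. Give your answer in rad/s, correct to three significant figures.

64.5

ω = 437.2 rad/s (converted from 69.58 rev/s).
The rod makes angle φ with the slider axis where L sinφ = r sinθ; differentiating, L cosφ·φ̇ = r ω cosθ.
L cosφ = √(L² − r² sin²θ) = 0.15737 m.
|ω_rod| = r ω |cosθ| / √(L² − r² sin²θ) = 0.0404·437.2·0.57501/0.15737 = 64.537 rad/s.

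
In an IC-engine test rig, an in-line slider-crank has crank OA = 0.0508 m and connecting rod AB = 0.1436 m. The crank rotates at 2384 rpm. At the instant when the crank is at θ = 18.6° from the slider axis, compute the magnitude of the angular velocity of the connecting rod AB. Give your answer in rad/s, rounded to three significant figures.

ω = 249.7 rad/s (converted from 2384 rpm).
The rod makes angle φ with the slider axis where L sinφ = r sinθ; differentiating, L cosφ·φ̇ = r ω cosθ.
L cosφ = √(L² − r² sin²θ) = 0.14268 m.
|ω_rod| = r ω |cosθ| / √(L² − r² sin²θ) = 0.0508·249.7·0.94777/0.14268 = 84.242 rad/s.

84.2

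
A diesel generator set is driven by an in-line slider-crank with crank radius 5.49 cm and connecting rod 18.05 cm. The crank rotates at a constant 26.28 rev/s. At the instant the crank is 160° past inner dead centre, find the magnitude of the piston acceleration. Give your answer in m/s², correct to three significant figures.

1050

ω = 2π·26.3 = 165.1 rad/s
x(θ) = r cosθ + √(L² − r² sin²θ); with ω constant, a = ω²·d²x/dθ².
d²x/dθ² = −r cosθ − r²(cos2θ)/√u − r⁴ sin²2θ/(4u^{3/2}),  u = L² − r² sin²θ = 0.0322277 m².
Substituting r = 0.0549 m, L = 0.1805 m, θ = 160°: d²x/dθ² = +0.038566 m.
a = ω²·d²x/dθ² = (165.1)²·(+0.038566) = +1051.5 m/s²;  |a| = 1051.5 m/s².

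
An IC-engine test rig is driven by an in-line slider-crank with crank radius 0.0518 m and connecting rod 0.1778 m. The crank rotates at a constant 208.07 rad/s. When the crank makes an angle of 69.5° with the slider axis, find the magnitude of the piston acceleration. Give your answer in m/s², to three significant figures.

280

ω = 208.1 rad/s
x(θ) = r cosθ + √(L² − r² sin²θ); with ω constant, a = ω²·d²x/dθ².
d²x/dθ² = −r cosθ − r²(cos2θ)/√u − r⁴ sin²2θ/(4u^{3/2}),  u = L² − r² sin²θ = 0.0292587 m².
Substituting r = 0.0518 m, L = 0.1778 m, θ = 69.5°: d²x/dθ² = -0.0064566 m.
a = ω²·d²x/dθ² = (208.1)²·(-0.0064566) = -279.53 m/s²;  |a| = 279.53 m/s².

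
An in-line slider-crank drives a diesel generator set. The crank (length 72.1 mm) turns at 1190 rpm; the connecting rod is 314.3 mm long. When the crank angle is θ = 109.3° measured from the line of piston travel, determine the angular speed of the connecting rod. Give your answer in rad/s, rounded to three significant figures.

ω = 124.6 rad/s (converted from 1190 rpm).
The rod makes angle φ with the slider axis where L sinφ = r sinθ; differentiating, L cosφ·φ̇ = r ω cosθ.
L cosφ = √(L² − r² sin²θ) = 0.30685 m.
|ω_rod| = r ω |cosθ| / √(L² − r² sin²θ) = 0.0721·124.6·0.33051/0.30685 = 9.6779 rad/s.

9.68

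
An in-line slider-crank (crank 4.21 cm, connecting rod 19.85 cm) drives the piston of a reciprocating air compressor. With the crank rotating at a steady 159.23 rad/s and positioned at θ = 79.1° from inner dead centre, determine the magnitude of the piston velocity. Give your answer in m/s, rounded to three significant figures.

6.85

ω = 159.2 rad/s
For an in-line slider-crank, x = r cosθ + √(L² − r² sin²θ), so v = −rω sinθ·[1 + r cosθ/√(L² − r² sin²θ)].
With r = 0.0421 m, L = 0.1985 m, θ = 79.1°: √(L² − r² sin²θ) = 0.19415 m.
v = −0.0421·159.2·0.98196·[1 + 0.0421·0.18910/0.19415] = -6.8526 m/s.
|v| = 6.8526 m/s.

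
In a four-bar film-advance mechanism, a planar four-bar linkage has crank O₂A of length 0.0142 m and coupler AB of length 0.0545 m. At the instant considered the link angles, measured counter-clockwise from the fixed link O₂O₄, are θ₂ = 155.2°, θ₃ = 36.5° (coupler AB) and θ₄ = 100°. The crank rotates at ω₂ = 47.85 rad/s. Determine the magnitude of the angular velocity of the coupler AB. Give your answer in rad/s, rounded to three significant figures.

11.4

ω₂ = 47.85 rad/s
Differentiating the loop-closure r₂e^{iθ₂}+r₃e^{iθ₃}=r₁+r₄e^{iθ₄} gives r₂ω₂e^{iθ₂}+r₃ω₃e^{iθ₃}=r₄ω₄e^{iθ₄}.
Eliminating the other unknown: ω₃ = r₂ω₂ sin(θ₄−θ₂) / [r₃ sin(θ₃−θ₄)].
Numerator sine = -0.82115; denominator sine = -0.89493.
Result = 0.0142·47.85·(-0.82115) / (0.0545·(-0.89493)) = +11.439 rad/s; magnitude 11.439 rad/s.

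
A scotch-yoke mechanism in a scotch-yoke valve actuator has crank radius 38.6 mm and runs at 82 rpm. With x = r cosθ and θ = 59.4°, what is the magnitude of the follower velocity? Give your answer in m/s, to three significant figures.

0.285

ω = 8.587 rad/s (from 82 rpm).
x = r cosθ ⇒ ẋ = −rω sinθ.
|v| = rω|sinθ| = 0.0386·8.587·|sin 59.4°| = 0.2853 m/s.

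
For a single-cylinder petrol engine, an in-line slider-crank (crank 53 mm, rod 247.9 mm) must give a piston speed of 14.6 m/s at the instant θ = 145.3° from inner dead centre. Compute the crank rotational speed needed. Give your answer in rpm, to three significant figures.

For an in-line slider-crank, |v_piston| = rω|sinθ|·[1 + r cosθ/√(L² − r² sin²θ)].
With r = 0.053 m, L = 0.2479 m, θ = 145.3°: the bracketed kinematic factor |dx/dθ| = 0.024829 m.
ω = v/|dx/dθ| = 14.6/0.024829 = 588.03 rad/s.
N = 60ω/(2π) = 5615.3 rpm.

5620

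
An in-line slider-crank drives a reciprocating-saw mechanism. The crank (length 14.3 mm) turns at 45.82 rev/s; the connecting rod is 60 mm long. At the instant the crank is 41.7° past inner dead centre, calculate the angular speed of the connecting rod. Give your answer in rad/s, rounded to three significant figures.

51.9

ω = 287.9 rad/s (converted from 45.82 rev/s).
The rod makes angle φ with the slider axis where L sinφ = r sinθ; differentiating, L cosφ·φ̇ = r ω cosθ.
L cosφ = √(L² − r² sin²θ) = 0.059241 m.
|ω_rod| = r ω |cosθ| / √(L² − r² sin²θ) = 0.0143·287.9·0.74664/0.059241 = 51.887 rad/s.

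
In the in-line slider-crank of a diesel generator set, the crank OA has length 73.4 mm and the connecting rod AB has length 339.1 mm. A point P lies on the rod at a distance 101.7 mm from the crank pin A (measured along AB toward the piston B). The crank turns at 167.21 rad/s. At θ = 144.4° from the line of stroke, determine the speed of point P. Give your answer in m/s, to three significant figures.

ω = 167.2 rad/s.  Crank-pin speed |V_A| = rω = 12.273 m/s, perpendicular to OA.
Rod angle: sinφ = −(r/L) sinθ ⇒ φ = -7.239°; ω_rod = −rω cosθ/√(L²−r²sin²θ) = +29.665 rad/s.
V_P = V_A + ω_rod × AP, with AP = 0.1017 m along the rod.
Components: V_Px = −rω sinθ − a·ω_rod·sinφ = -6.7644 m/s;  V_Py = rω cosθ + a·ω_rod·cosφ = -6.9864 m/s.
|V_P| = √(V_Px² + V_Py²) = 9.7246 m/s.

9.72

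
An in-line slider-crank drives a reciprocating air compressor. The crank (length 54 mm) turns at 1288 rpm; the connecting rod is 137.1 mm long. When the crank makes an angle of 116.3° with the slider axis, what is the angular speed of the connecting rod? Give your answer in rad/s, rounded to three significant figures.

25.2

ω = 134.9 rad/s (converted from 1288 rpm).
The rod makes angle φ with the slider axis where L sinφ = r sinθ; differentiating, L cosφ·φ̇ = r ω cosθ.
L cosφ = √(L² − r² sin²θ) = 0.12827 m.
|ω_rod| = r ω |cosθ| / √(L² − r² sin²θ) = 0.054·134.9·0.44307/0.12827 = 25.159 rad/s.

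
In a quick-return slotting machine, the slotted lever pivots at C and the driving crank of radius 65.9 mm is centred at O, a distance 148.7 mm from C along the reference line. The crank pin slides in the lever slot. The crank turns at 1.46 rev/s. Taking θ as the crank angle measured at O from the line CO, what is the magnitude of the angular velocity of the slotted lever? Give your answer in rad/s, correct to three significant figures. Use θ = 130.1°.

ω = 9.173 rad/s (from 1.46 rev/s).
Crank pin A relative to C: A = (d + r cosθ, r sinθ); lever angle φ = atan2(r sinθ, d + r cosθ).
Differentiating tanφ: φ̇ = rω(d cosθ + r)/(d² + r² + 2dr cosθ).
d² + r² + 2dr cosθ = |CA|² = 0.0138305 m²;  d cosθ + r = -0.029881 m.
|ω_lever| = |0.0659·9.173·-0.029881| / 0.0138305 = 1.3061 rad/s.

1.31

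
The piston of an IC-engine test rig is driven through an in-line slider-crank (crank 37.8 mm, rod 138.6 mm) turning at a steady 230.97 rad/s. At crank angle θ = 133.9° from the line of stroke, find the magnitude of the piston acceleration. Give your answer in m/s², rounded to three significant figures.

1410

ω = 231 rad/s
x(θ) = r cosθ + √(L² − r² sin²θ); with ω constant, a = ω²·d²x/dθ².
d²x/dθ² = −r cosθ − r²(cos2θ)/√u − r⁴ sin²2θ/(4u^{3/2}),  u = L² − r² sin²θ = 0.0184681 m².
Substituting r = 0.0378 m, L = 0.1386 m, θ = 133.9°: d²x/dθ² = +0.026411 m.
a = ω²·d²x/dθ² = (231)²·(+0.026411) = +1409 m/s²;  |a| = 1409 m/s².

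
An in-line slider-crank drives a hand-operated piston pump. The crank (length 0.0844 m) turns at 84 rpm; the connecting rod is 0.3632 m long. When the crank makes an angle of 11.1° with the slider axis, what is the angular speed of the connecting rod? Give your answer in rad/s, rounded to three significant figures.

2.01

ω = 8.796 rad/s (converted from 84 rpm).
The rod makes angle φ with the slider axis where L sinφ = r sinθ; differentiating, L cosφ·φ̇ = r ω cosθ.
L cosφ = √(L² − r² sin²θ) = 0.36284 m.
|ω_rod| = r ω |cosθ| / √(L² − r² sin²θ) = 0.0844·8.796·0.98129/0.36284 = 2.0079 rad/s.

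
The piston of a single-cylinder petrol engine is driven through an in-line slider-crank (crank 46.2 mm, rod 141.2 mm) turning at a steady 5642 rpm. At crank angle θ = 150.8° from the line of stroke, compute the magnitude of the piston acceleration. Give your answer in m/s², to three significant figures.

11200

ω = 2π·5642/60 = 590.8 rad/s
x(θ) = r cosθ + √(L² − r² sin²θ); with ω constant, a = ω²·d²x/dθ².
d²x/dθ² = −r cosθ − r²(cos2θ)/√u − r⁴ sin²2θ/(4u^{3/2}),  u = L² − r² sin²θ = 0.0194294 m².
Substituting r = 0.0462 m, L = 0.1412 m, θ = 150.8°: d²x/dθ² = +0.032 m.
a = ω²·d²x/dθ² = (590.8)²·(+0.032) = +11171 m/s²;  |a| = 11171 m/s².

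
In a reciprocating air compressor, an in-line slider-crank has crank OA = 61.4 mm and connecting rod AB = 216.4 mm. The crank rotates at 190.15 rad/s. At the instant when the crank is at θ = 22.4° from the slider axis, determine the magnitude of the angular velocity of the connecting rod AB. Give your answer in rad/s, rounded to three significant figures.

ω = 190.2 rad/s
The rod makes angle φ with the slider axis where L sinφ = r sinθ; differentiating, L cosφ·φ̇ = r ω cosθ.
L cosφ = √(L² − r² sin²θ) = 0.21513 m.
|ω_rod| = r ω |cosθ| / √(L² − r² sin²θ) = 0.0614·190.2·0.92455/0.21513 = 50.175 rad/s.

50.2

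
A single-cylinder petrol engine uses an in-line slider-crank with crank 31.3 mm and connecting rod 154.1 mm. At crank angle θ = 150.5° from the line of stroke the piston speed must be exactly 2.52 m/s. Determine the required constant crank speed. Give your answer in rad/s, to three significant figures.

For an in-line slider-crank, |v_piston| = rω|sinθ|·[1 + r cosθ/√(L² − r² sin²θ)].
With r = 0.0313 m, L = 0.1541 m, θ = 150.5°: the bracketed kinematic factor |dx/dθ| = 0.012674 m.
ω = v/|dx/dθ| = 2.52/0.012674 = 198.83 rad/s.

199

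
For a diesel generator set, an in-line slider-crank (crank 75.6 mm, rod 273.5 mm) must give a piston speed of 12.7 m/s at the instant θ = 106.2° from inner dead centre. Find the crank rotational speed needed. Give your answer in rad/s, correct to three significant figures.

For an in-line slider-crank, |v_piston| = rω|sinθ|·[1 + r cosθ/√(L² − r² sin²θ)].
With r = 0.0756 m, L = 0.2735 m, θ = 106.2°: the bracketed kinematic factor |dx/dθ| = 0.066791 m.
ω = v/|dx/dθ| = 12.7/0.066791 = 190.14 rad/s.

190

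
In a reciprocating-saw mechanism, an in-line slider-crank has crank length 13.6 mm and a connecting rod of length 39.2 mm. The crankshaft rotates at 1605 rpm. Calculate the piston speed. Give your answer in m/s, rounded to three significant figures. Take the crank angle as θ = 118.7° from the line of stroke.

1.65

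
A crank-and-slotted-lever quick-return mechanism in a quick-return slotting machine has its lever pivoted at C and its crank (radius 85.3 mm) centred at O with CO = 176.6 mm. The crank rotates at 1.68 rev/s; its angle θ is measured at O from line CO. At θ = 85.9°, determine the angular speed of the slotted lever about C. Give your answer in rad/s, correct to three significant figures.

ω = 10.56 rad/s (from 1.68 rev/s).
Crank pin A relative to C: A = (d + r cosθ, r sinθ); lever angle φ = atan2(r sinθ, d + r cosθ).
Differentiating tanφ: φ̇ = rω(d cosθ + r)/(d² + r² + 2dr cosθ).
d² + r² + 2dr cosθ = |CA|² = 0.0406177 m²;  d cosθ + r = +0.097926 m.
|ω_lever| = |0.0853·10.56·+0.097926| / 0.0406177 = 2.1708 rad/s.

2.17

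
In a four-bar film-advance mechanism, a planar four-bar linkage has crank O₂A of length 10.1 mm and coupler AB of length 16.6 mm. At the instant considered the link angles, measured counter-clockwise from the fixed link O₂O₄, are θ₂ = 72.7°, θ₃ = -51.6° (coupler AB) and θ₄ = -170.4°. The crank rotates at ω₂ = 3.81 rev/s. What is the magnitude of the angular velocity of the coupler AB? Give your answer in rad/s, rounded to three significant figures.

ω₂ = 23.94 rad/s (from 3.81 rev/s).
Differentiating the loop-closure r₂e^{iθ₂}+r₃e^{iθ₃}=r₁+r₄e^{iθ₄} gives r₂ω₂e^{iθ₂}+r₃ω₃e^{iθ₃}=r₄ω₄e^{iθ₄}.
Eliminating the other unknown: ω₃ = r₂ω₂ sin(θ₄−θ₂) / [r₃ sin(θ₃−θ₄)].
Numerator sine = +0.89180; denominator sine = +0.87631.
Result = 0.0101·23.94·(+0.89180) / (0.0166·(+0.87631)) = +14.823 rad/s; magnitude 14.823 rad/s.

14.8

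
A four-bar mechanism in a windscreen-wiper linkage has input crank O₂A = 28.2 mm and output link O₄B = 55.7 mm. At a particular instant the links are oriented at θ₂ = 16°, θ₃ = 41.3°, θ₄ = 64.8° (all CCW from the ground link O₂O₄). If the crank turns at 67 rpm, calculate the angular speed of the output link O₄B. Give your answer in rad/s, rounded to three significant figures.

3.81

ω₂ = 7.016 rad/s (from 67 rpm).
Differentiating the loop-closure r₂e^{iθ₂}+r₃e^{iθ₃}=r₁+r₄e^{iθ₄} gives r₂ω₂e^{iθ₂}+r₃ω₃e^{iθ₃}=r₄ω₄e^{iθ₄}.
Eliminating the other unknown: ω₄ = r₂ω₂ sin(θ₂−θ₃) / [r₄ sin(θ₄−θ₃)].
Numerator sine = -0.42736; denominator sine = +0.39875.
Result = 0.0282·7.016·(-0.42736) / (0.0557·(+0.39875)) = -3.8071 rad/s; magnitude 3.8071 rad/s.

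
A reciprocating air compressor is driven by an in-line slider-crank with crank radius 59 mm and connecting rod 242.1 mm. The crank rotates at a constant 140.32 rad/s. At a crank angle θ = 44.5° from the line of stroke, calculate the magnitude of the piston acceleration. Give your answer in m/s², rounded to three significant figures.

838

ω = 140.3 rad/s
x(θ) = r cosθ + √(L² − r² sin²θ); with ω constant, a = ω²·d²x/dθ².
d²x/dθ² = −r cosθ − r²(cos2θ)/√u − r⁴ sin²2θ/(4u^{3/2}),  u = L² − r² sin²θ = 0.0569023 m².
Substituting r = 0.059 m, L = 0.2421 m, θ = 44.5°: d²x/dθ² = -0.04256 m.
a = ω²·d²x/dθ² = (140.3)²·(-0.04256) = -837.99 m/s²;  |a| = 837.99 m/s².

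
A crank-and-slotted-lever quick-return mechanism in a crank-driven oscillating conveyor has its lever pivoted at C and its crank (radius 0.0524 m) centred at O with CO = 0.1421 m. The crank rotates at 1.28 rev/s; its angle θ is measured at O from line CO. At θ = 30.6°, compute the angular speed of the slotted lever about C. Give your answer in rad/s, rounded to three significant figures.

ω = 8.042 rad/s (from 1.28 rev/s).
Crank pin A relative to C: A = (d + r cosθ, r sinθ); lever angle φ = atan2(r sinθ, d + r cosθ).
Differentiating tanφ: φ̇ = rω(d cosθ + r)/(d² + r² + 2dr cosθ).
d² + r² + 2dr cosθ = |CA|² = 0.0357564 m²;  d cosθ + r = +0.17471 m.
|ω_lever| = |0.0524·8.042·+0.17471| / 0.0357564 = 2.0592 rad/s.

2.06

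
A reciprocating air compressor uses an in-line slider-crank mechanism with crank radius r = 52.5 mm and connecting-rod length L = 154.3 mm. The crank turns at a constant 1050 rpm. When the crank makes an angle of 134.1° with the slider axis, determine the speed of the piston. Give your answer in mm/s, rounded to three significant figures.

3130

ω = 2π·1050/60 = 110 rad/s
For an in-line slider-crank, x = r cosθ + √(L² − r² sin²θ), so v = −rω sinθ·[1 + r cosθ/√(L² − r² sin²θ)].
With r = 0.0525 m, L = 0.1543 m, θ = 134.1°: √(L² − r² sin²θ) = 0.14962 m.
v = −0.0525·110·0.71813·[1 + 0.0525·-0.69591/0.14962] = -3.1332 m/s.
|v| = 3.1332 m/s = 3133.2 mm/s.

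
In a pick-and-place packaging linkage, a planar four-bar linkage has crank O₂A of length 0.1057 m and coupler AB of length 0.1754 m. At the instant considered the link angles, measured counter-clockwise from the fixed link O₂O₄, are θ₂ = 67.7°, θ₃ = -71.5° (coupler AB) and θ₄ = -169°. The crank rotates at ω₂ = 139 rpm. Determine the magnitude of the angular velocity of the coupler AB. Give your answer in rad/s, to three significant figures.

7.39

ω₂ = 14.56 rad/s (from 139 rpm).
Differentiating the loop-closure r₂e^{iθ₂}+r₃e^{iθ₃}=r₁+r₄e^{iθ₄} gives r₂ω₂e^{iθ₂}+r₃ω₃e^{iθ₃}=r₄ω₄e^{iθ₄}.
Eliminating the other unknown: ω₃ = r₂ω₂ sin(θ₄−θ₂) / [r₃ sin(θ₃−θ₄)].
Numerator sine = +0.83581; denominator sine = +0.99144.
Result = 0.1057·14.56·(+0.83581) / (0.1754·(+0.99144)) = +7.3948 rad/s; magnitude 7.3948 rad/s.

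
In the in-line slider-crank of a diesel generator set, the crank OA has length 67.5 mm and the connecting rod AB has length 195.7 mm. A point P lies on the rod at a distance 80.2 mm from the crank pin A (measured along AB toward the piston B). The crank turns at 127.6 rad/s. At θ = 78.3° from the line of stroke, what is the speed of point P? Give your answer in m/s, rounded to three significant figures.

8.75

ω = 127.6 rad/s.  Crank-pin speed |V_A| = rω = 8.613 m/s, perpendicular to OA.
Rod angle: sinφ = −(r/L) sinθ ⇒ φ = -19.740°; ω_rod = −rω cosθ/√(L²−r²sin²θ) = -9.4821 rad/s.
V_P = V_A + ω_rod × AP, with AP = 0.0802 m along the rod.
Components: V_Px = −rω sinθ − a·ω_rod·sinφ = -8.6909 m/s;  V_Py = rω cosθ + a·ω_rod·cosφ = +1.0308 m/s.
|V_P| = √(V_Px² + V_Py²) = 8.7518 m/s.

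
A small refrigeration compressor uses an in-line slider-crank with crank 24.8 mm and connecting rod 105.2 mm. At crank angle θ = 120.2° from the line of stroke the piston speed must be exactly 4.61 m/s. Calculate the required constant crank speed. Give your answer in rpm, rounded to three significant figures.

2340

For an in-line slider-crank, |v_piston| = rω|sinθ|·[1 + r cosθ/√(L² − r² sin²θ)].
With r = 0.0248 m, L = 0.1052 m, θ = 120.2°: the bracketed kinematic factor |dx/dθ| = 0.018838 m.
ω = v/|dx/dθ| = 4.61/0.018838 = 244.72 rad/s.
N = 60ω/(2π) = 2336.9 rpm.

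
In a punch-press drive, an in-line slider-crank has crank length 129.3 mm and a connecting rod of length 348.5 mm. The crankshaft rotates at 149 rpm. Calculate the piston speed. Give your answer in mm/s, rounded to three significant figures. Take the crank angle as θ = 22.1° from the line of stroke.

1020

ω = 2π·149/60 = 15.6 rad/s
For an in-line slider-crank, x = r cosθ + √(L² − r² sin²θ), so v = −rω sinθ·[1 + r cosθ/√(L² − r² sin²θ)].
With r = 0.1293 m, L = 0.3485 m, θ = 22.1°: √(L² − r² sin²θ) = 0.34509 m.
v = −0.1293·15.6·0.37622·[1 + 0.1293·0.92653/0.34509] = -1.0225 m/s.
|v| = 1.0225 m/s = 1022.5 mm/s.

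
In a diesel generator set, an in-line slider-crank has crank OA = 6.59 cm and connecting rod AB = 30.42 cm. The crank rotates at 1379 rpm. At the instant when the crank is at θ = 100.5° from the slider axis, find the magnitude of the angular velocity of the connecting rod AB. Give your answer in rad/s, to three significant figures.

5.83

ω = 144.4 rad/s (converted from 1379 rpm).
The rod makes angle φ with the slider axis where L sinφ = r sinθ; differentiating, L cosφ·φ̇ = r ω cosθ.
L cosφ = √(L² − r² sin²θ) = 0.29722 m.
|ω_rod| = r ω |cosθ| / √(L² − r² sin²θ) = 0.0659·144.4·0.18224/0.29722 = 5.8349 rad/s.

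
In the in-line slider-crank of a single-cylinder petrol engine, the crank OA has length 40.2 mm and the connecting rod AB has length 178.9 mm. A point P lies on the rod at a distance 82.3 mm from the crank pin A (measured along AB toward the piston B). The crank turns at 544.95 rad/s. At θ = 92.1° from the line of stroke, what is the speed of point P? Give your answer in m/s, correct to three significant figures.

21.8

ω = 545 rad/s.  Crank-pin speed |V_A| = rω = 21.907 m/s, perpendicular to OA.
Rod angle: sinφ = −(r/L) sinθ ⇒ φ = -12.977°; ω_rod = −rω cosθ/√(L²−r²sin²θ) = +4.6048 rad/s.
V_P = V_A + ω_rod × AP, with AP = 0.0823 m along the rod.
Components: V_Px = −rω sinθ − a·ω_rod·sinφ = -21.807 m/s;  V_Py = rω cosθ + a·ω_rod·cosφ = -0.43346 m/s.
|V_P| = √(V_Px² + V_Py²) = 21.811 m/s.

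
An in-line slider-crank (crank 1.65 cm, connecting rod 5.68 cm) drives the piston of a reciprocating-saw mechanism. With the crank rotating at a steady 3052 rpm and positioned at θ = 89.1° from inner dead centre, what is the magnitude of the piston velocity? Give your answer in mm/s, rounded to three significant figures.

5300

ω = 2π·3052/60 = 319.6 rad/s
For an in-line slider-crank, x = r cosθ + √(L² − r² sin²θ), so v = −rω sinθ·[1 + r cosθ/√(L² − r² sin²θ)].
With r = 0.0165 m, L = 0.0568 m, θ = 89.1°: √(L² − r² sin²θ) = 0.054351 m.
v = −0.0165·319.6·0.99988·[1 + 0.0165·0.01571/0.054351] = -5.298 m/s.
|v| = 5.298 m/s = 5298 mm/s.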